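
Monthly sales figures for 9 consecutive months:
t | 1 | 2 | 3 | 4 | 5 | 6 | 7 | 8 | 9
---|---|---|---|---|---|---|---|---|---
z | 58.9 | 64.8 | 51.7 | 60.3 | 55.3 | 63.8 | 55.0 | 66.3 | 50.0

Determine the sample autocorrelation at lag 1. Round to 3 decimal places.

Mean z̄ = (58.9 + 64.8 + 51.7 + 60.3 + 55.3 + 63.8 + 55.0 + 66.3 + 50.0)/9 = 58.4556
Numerator Σ_{t=1}^{8}(z_t−z̄)(z_{t+1}−z̄) = -187.0898
Denominator Σ(z_t−z̄)² = 272.9822
r_1 = -187.0898 / 272.9822 = -0.685

-0.685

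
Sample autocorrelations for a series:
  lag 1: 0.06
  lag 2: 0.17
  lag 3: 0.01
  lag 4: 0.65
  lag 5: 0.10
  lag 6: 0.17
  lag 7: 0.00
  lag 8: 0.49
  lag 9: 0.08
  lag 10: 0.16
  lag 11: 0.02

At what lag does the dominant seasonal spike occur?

The largest autocorrelation is r_4 = 0.65, with a weaker echo at lag 8 (0.49); the remaining lags stay at or below 0.17.
The dominant spike at lag 4 indicates a seasonal period of 4.

4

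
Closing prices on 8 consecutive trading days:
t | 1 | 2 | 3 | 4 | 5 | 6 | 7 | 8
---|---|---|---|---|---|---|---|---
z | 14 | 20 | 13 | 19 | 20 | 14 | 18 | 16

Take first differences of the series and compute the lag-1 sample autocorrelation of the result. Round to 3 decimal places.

First differences Δz: 6, -7, 6, 1, -6, 4, -2
Mean of differences = 0.2857
Numerator Σ(Δz_t−Δz̄)(Δz_{t+1}−Δz̄) = -115.5102
Denominator Σ(Δz_t−Δz̄)² = 177.4286
r_1(Δz) = -115.5102 / 177.4286 = -0.651

-0.651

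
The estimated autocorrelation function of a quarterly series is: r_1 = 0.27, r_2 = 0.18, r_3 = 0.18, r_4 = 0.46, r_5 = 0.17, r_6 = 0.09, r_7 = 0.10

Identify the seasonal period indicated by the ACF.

The largest autocorrelation is r_4 = 0.46; the remaining lags stay at or below 0.27. The elevated value at lag 1 (0.27), dropping to 0.18 at lag 2, reflects decaying short-term dependence rather than seasonality.
The dominant spike at lag 4 indicates a seasonal period of 4.

4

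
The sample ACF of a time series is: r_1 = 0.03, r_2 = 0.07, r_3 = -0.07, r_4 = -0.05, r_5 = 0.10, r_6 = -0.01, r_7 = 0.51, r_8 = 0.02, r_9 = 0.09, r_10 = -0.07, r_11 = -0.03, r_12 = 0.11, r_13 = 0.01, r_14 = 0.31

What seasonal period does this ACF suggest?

The largest autocorrelation is r_7 = 0.51, with a weaker echo at lag 14 (0.31); the remaining lags stay at or below 0.11.
The dominant spike at lag 7 indicates a seasonal period of 7.

7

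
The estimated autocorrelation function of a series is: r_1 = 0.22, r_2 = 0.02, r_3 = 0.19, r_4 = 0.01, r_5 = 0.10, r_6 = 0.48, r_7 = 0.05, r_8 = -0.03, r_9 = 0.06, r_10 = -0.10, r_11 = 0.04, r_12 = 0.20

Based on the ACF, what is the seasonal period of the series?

The largest autocorrelation is r_6 = 0.48; the remaining lags stay at or below 0.22. The elevated value at lag 1 (0.22), dropping to 0.02 at lag 2, reflects decaying short-term dependence rather than seasonality.
The dominant spike at lag 6 indicates a seasonal period of 6.

6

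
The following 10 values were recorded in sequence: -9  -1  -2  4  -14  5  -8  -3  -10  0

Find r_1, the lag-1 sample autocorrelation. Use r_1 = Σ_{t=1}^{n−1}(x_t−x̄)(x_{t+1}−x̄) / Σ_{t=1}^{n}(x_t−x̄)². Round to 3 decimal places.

-0.665

Mean x̄ = (-9 − 1 − 2 + 4 − 14 + 5 − 8 − 3 − 10 + 0)/10 = -3.8000
Numerator Σ_{t=1}^{9}(x_t−x̄)(x_{t+1}−x̄) = -233.6400
Denominator Σ(x_t−x̄)² = 351.6000
r_1 = -233.6400 / 351.6000 = -0.665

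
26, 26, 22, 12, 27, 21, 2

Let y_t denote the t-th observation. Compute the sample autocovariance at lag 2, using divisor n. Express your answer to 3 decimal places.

-22.297

Mean ȳ = (26 + 26 + 22 + 12 + 27 + 21 + 2)/7 = 19.4286
Deviations: 6.5714, 6.5714, 2.5714, -7.4286, 7.5714, 1.5714, -17.4286
Σ_{t=1}^{5}(y_t−ȳ)(y_{t+2}−ȳ) = -156.0816
γ_2 = -156.0816 / 7 = -22.297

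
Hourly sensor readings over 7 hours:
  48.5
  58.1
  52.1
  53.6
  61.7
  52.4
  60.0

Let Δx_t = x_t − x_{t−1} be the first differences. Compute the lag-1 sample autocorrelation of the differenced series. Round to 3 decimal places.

-0.607

First differences Δx: 9.6, -6.0, 1.5, 8.1, -9.3, 7.6
Mean of differences = 1.9167
Numerator Σ(Δx_t−Δx̄)(Δx_{t+1}−Δx̄) = -193.2086
Denominator Σ(Δx_t−Δx̄)² = 318.2283
r_1(Δx) = -193.2086 / 318.2283 = -0.607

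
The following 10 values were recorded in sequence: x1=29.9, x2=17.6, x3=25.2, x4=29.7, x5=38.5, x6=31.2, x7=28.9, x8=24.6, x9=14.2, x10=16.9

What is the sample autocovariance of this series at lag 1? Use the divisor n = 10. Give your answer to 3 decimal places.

21.769

Mean x̄ = (29.9 + 17.6 + 25.2 + 29.7 + 38.5 + 31.2 + 28.9 + 24.6 + 14.2 + 16.9)/10 = 25.6700
Σ_{t=1}^{9}(x_t−x̄)(x_{t+1}−x̄) = 217.6881
γ_1 = 217.6881 / 10 = 21.769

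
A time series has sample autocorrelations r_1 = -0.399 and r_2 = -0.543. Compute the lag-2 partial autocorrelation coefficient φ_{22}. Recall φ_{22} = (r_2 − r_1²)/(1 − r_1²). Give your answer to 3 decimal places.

φ_{22} = (r_2 − r_1²) / (1 − r_1²)
r_1² = (-0.399)² = 0.159201
Numerator = -0.543 − 0.1592 = -0.7022; denominator = 1 − 0.1592 = 0.8408
φ_{22} = -0.7022 / 0.8408 = -0.835

-0.835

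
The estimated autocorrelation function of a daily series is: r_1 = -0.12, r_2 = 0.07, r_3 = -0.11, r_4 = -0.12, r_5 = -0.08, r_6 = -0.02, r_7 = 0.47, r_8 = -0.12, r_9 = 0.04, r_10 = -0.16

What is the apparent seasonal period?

The largest autocorrelation is r_7 = 0.47; the remaining lags stay at or below 0.07.
The dominant spike at lag 7 indicates a seasonal period of 7.

7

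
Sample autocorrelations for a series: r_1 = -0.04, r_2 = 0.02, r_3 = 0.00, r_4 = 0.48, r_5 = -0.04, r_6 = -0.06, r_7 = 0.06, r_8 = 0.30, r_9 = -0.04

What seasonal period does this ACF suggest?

4

The largest autocorrelation is r_4 = 0.48, with a weaker echo at lag 8 (0.30); the remaining lags stay at or below 0.06.
The dominant spike at lag 4 indicates a seasonal period of 4.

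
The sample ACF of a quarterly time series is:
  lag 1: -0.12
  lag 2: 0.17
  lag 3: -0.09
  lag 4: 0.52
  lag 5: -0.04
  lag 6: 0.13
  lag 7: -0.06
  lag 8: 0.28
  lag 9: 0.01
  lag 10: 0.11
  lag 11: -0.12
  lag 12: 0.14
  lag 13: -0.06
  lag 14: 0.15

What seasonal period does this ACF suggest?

4

The largest autocorrelation is r_4 = 0.52, with a weaker echo at lag 8 (0.28); the remaining lags stay at or below 0.17.
The dominant spike at lag 4 indicates a seasonal period of 4.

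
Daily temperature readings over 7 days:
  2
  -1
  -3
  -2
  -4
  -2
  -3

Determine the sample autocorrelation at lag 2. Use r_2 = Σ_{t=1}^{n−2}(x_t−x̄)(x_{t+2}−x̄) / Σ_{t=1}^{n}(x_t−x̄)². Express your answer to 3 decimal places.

0.017

Mean x̄ = (2 − 1 − 3 − 2 − 4 − 2 − 3)/7 = -1.8571
Deviations from mean: 3.8571, 0.8571, -1.1429, -0.1429, -2.1429, -0.1429, -1.1429
Σ(x_t−x̄)(x_{t+2}−x̄) = (-4.4082) + (-0.1224) + (2.4490) + (0.0204) + (2.4490) = 0.3878
Denominator Σ(x_t−x̄)² = 22.8571
r_2 = 0.3878 / 22.8571 = 0.017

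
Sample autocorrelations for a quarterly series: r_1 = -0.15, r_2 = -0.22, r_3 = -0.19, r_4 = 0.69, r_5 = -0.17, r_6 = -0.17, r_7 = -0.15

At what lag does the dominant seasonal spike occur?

The largest autocorrelation is r_4 = 0.69; the remaining lags stay at or below -0.15.
The dominant spike at lag 4 indicates a seasonal period of 4.

4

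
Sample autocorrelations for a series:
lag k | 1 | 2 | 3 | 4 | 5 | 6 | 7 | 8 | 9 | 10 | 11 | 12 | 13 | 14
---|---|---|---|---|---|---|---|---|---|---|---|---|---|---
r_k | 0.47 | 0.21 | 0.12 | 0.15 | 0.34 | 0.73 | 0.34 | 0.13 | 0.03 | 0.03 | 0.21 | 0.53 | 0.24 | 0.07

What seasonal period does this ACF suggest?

6

The largest autocorrelation is r_6 = 0.73, with a weaker echo at lag 12 (0.53); the remaining lags stay at or below 0.47. The elevated value at lag 1 (0.47), dropping to 0.21 at lag 2, reflects decaying short-term dependence rather than seasonality.
The dominant spike at lag 6 indicates a seasonal period of 6.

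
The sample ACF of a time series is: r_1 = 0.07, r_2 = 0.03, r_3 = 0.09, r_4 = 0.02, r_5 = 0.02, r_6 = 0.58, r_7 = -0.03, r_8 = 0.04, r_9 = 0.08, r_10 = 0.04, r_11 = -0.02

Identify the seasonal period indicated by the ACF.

6

The largest autocorrelation is r_6 = 0.58; the remaining lags stay at or below 0.09.
The dominant spike at lag 6 indicates a seasonal period of 6.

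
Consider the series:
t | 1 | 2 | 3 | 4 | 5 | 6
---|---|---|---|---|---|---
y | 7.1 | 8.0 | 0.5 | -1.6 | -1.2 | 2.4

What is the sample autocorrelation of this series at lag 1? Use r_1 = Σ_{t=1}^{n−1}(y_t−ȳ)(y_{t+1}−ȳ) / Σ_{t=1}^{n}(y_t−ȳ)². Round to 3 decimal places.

0.444

Mean ȳ = (7.1 + 8.0 + 0.5 − 1.6 − 1.2 + 2.4)/6 = 2.5333
Deviations from mean: 4.5667, 5.4667, -2.0333, -4.1333, -3.7333, -0.1333
Numerator Σ_{t=1}^{5}(y_t−ȳ)(y_{t+1}−ȳ) = 38.1822
Denominator Σ(y_t−ȳ)² = 85.9133
r_1 = 38.1822 / 85.9133 = 0.444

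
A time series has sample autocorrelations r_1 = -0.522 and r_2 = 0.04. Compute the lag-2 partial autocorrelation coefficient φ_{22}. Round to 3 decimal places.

φ_{22} = (r_2 − r_1²) / (1 − r_1²)
r_1² = (-0.522)² = 0.272484
Numerator = 0.04 − 0.2725 = -0.2325; denominator = 1 − 0.2725 = 0.7275
φ_{22} = -0.2325 / 0.7275 = -0.320

-0.320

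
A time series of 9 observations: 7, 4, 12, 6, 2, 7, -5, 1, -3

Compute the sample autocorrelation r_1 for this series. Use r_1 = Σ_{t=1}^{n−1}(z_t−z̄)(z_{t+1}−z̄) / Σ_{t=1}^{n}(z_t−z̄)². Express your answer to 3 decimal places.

0.116

Mean z̄ = (7 + 4 + 12 + 6 + 2 + 7 − 5 + 1 − 3)/9 = 3.4444
Numerator Σ_{t=1}^{8}(z_t−z̄)(z_{t+1}−z̄) = 26.1358
Denominator Σ(z_t−z̄)² = 226.2222
r_1 = 26.1358 / 226.2222 = 0.116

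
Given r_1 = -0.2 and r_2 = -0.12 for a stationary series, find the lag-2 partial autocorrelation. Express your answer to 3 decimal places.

φ_{22} = (r_2 − r_1²) / (1 − r_1²)
r_1² = (-0.2)² = 0.04
Numerator = -0.12 − 0.0400 = -0.1600; denominator = 1 − 0.0400 = 0.9600
φ_{22} = -0.1600 / 0.9600 = -0.167

-0.167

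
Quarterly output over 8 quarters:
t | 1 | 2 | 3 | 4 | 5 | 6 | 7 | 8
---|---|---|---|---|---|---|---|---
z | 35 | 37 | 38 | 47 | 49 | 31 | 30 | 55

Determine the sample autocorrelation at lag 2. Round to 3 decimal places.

-0.555

Mean z̄ = (35 + 37 + 38 + 47 + 49 + 31 + 30 + 55)/8 = 40.2500
Deviations from mean: -5.2500, -3.2500, -2.2500, 6.7500, 8.7500, -9.2500, -10.2500, 14.7500
Numerator Σ_{t=1}^{6}(z_t−z̄)(z_{t+2}−z̄) = -318.3750
Denominator Σ(z_t−z̄)² = 573.5000
r_2 = -318.3750 / 573.5000 = -0.555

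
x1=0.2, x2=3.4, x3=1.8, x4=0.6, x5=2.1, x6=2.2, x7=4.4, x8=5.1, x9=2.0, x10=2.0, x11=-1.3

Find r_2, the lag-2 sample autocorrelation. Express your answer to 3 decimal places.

Mean x̄ = (0.2 + 3.4 + 1.8 + 0.6 + 2.1 + 2.2 + 4.4 + 5.1 + 2.0 + 2.0 − 1.3)/11 = 2.0455
Numerator Σ_{t=1}^{9}(x_t−x̄)(x_{t+2}−x̄) = -1.2350
Denominator Σ(x_t−x̄)² = 33.4873
r_2 = -1.2350 / 33.4873 = -0.037

-0.037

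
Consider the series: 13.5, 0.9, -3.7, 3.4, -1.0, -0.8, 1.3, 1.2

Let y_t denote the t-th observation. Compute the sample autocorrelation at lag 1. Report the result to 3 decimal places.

-0.051

Mean ȳ = (13.5 + 0.9 − 3.7 + 3.4 − 1.0 − 0.8 + 1.3 + 1.2)/8 = 1.8500
Deviations from mean: 11.6500, -0.9500, -5.5500, 1.5500, -2.8500, -2.6500, -0.5500, -0.6500
Σ(y_t−ȳ)(y_{t+1}−ȳ) = (-11.0675) + (5.2725) + (-8.6025) + (-4.4175) + (7.5525) + (1.4575) + (0.3575) = -9.4475
Denominator Σ(y_t−ȳ)² = 185.7000
r_1 = -9.4475 / 185.7000 = -0.051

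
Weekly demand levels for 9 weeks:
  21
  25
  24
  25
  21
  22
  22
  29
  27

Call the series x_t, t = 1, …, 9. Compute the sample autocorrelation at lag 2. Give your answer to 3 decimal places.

-0.177

Mean x̄ = (21 + 25 + 24 + 25 + 21 + 22 + 22 + 29 + 27)/9 = 24.0000
Σ(x_t−x̄)(x_{t+2}−x̄) = (0.0000) + (1.0000) + (0.0000) + (-2.0000) + (6.0000) + (-10.0000) + (-6.0000) = -11.0000
Denominator Σ(x_t−x̄)² = 62.0000
r_2 = -11.0000 / 62.0000 = -0.177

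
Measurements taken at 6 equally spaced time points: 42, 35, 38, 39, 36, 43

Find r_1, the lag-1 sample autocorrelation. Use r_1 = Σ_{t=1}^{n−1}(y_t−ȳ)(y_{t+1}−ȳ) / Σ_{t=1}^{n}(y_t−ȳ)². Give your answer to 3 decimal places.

-0.420

Mean ȳ = (42 + 35 + 38 + 39 + 36 + 43)/6 = 38.8333
Deviations from mean: 3.1667, -3.8333, -0.8333, 0.1667, -2.8333, 4.1667
Numerator Σ_{t=1}^{5}(y_t−ȳ)(y_{t+1}−ȳ) = -21.3611
Denominator Σ(y_t−ȳ)² = 50.8333
r_1 = -21.3611 / 50.8333 = -0.420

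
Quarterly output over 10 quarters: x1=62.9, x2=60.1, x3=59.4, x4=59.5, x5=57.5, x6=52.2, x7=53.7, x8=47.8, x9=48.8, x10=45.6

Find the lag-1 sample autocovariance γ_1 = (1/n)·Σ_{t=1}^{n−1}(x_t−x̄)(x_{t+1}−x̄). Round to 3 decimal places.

20.239

Mean x̄ = (62.9 + 60.1 + 59.4 + 59.5 + 57.5 + 52.2 + 53.7 + 47.8 + 48.8 + 45.6)/10 = 54.7500
Σ_{t=1}^{9}(x_t−x̄)(x_{t+1}−x̄) = 202.3875
γ_1 = 202.3875 / 10 = 20.239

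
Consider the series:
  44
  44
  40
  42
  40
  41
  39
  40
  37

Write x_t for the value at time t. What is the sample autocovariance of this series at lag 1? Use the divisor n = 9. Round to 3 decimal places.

Mean x̄ = (44 + 44 + 40 + 42 + 40 + 41 + 39 + 40 + 37)/9 = 40.7778
Σ_{t=1}^{8}(x_t−x̄)(x_{t+1}−x̄) = 9.7284
γ_1 = 9.7284 / 9 = 1.081

1.081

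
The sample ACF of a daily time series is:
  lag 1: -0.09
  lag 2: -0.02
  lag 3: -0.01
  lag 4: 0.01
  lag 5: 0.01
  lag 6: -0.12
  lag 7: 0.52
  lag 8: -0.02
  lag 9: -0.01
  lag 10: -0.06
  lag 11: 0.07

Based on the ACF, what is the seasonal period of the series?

The largest autocorrelation is r_7 = 0.52; the remaining lags stay at or below 0.07.
The dominant spike at lag 7 indicates a seasonal period of 7.

7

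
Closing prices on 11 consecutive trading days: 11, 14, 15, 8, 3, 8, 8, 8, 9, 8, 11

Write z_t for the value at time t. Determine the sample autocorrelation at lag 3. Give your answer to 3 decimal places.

Mean z̄ = (11 + 14 + 15 + 8 + 3 + 8 + 8 + 8 + 9 + 8 + 11)/11 = 9.3636
Numerator Σ_{t=1}^{8}(z_t−z̄)(z_{t+3}−z̄) = -28.7603
Denominator Σ(z_t−z̄)² = 108.5455
r_3 = -28.7603 / 108.5455 = -0.265

-0.265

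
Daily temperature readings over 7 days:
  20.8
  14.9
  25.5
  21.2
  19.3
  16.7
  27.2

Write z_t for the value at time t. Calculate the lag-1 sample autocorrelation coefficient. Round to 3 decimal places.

Mean z̄ = (20.8 + 14.9 + 25.5 + 21.2 + 19.3 + 16.7 + 27.2)/7 = 20.8000
Deviations from mean: 0.0000, -5.9000, 4.7000, 0.4000, -1.5000, -4.1000, 6.4000
Numerator Σ_{t=1}^{6}(z_t−z̄)(z_{t+1}−z̄) = -46.5400
Denominator Σ(z_t−z̄)² = 117.0800
r_1 = -46.5400 / 117.0800 = -0.398

-0.398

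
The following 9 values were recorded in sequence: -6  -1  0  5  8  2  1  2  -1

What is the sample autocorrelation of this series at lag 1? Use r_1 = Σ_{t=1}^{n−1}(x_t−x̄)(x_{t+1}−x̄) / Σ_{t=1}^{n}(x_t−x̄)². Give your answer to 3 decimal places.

Mean x̄ = (-6 − 1 + 0 + 5 + 8 + 2 + 1 + 2 − 1)/9 = 1.1111
Numerator Σ_{t=1}^{8}(x_t−x̄)(x_{t+1}−x̄) = 43.8765
Denominator Σ(x_t−x̄)² = 124.8889
r_1 = 43.8765 / 124.8889 = 0.351

0.351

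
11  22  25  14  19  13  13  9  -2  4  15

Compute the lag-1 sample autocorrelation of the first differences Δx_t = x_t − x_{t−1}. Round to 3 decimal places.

First differences Δx: 11, 3, -11, 5, -6, 0, -4, -11, 6, 11
Mean of differences = 0.4000
Numerator Σ(Δx_t−Δx̄)(Δx_{t+1}−Δx̄) = -33.9600
Denominator Σ(Δx_t−Δx̄)² = 604.4000
r_1(Δx) = -33.9600 / 604.4000 = -0.056

-0.056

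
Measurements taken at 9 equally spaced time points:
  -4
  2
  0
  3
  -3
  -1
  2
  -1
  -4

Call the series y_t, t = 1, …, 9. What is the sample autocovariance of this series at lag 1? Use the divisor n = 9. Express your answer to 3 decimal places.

Mean ȳ = (-4 + 2 + 0 + 3 − 3 − 1 + 2 − 1 − 4)/9 = -0.6667
Σ_{t=1}^{8}(y_t−ȳ)(y_{t+1}−ȳ) = -13.1111
γ_1 = -13.1111 / 9 = -1.457

-1.457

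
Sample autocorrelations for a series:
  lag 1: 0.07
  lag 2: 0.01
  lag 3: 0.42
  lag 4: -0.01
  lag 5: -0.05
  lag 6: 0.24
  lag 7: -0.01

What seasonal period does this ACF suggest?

The largest autocorrelation is r_3 = 0.42, with a weaker echo at lag 6 (0.24); the remaining lags stay at or below 0.07.
The dominant spike at lag 3 indicates a seasonal period of 3.

3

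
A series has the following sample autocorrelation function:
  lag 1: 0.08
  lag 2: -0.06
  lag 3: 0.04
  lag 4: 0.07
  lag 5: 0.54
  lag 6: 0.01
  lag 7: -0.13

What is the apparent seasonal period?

The largest autocorrelation is r_5 = 0.54; the remaining lags stay at or below 0.08.
The dominant spike at lag 5 indicates a seasonal period of 5.

5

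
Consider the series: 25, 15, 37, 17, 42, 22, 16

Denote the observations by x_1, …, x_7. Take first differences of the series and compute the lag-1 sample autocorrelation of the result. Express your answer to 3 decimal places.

First differences Δx: -10, 22, -20, 25, -20, -6
Mean of differences = -1.5000
Numerator Σ(Δx_t−Δx̄)(Δx_{t+1}−Δx̄) = -1531.7500
Denominator Σ(Δx_t−Δx̄)² = 2031.5000
r_1(Δx) = -1531.7500 / 2031.5000 = -0.754

-0.754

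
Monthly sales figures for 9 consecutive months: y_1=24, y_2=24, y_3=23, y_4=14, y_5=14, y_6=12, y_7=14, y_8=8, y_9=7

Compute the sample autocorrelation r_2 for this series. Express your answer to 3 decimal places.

0.248

Mean ȳ = (24 + 24 + 23 + 14 + 14 + 12 + 14 + 8 + 7)/9 = 15.5556
Numerator Σ_{t=1}^{7}(y_t−ȳ)(y_{t+2}−ȳ) = 86.2716
Denominator Σ(y_t−ȳ)² = 348.2222
r_2 = 86.2716 / 348.2222 = 0.248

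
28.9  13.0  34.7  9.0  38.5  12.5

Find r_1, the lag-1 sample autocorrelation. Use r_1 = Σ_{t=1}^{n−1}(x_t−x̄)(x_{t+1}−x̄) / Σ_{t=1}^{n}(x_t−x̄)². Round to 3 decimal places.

Mean x̄ = (28.9 + 13.0 + 34.7 + 9.0 + 38.5 + 12.5)/6 = 22.7667
Deviations from mean: 6.1333, -9.7667, 11.9333, -13.7667, 15.7333, -10.2667
Numerator Σ_{t=1}^{5}(x_t−x̄)(x_{t+1}−x̄) = -718.8578
Denominator Σ(x_t−x̄)² = 817.8733
r_1 = -718.8578 / 817.8733 = -0.879

-0.879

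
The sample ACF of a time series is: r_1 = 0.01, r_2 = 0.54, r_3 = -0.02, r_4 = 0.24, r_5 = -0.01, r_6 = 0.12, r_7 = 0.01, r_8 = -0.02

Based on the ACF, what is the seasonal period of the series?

The largest autocorrelation is r_2 = 0.54, with a weaker echo at lag 4 (0.24); the remaining lags stay at or below 0.12.
The dominant spike at lag 2 indicates a seasonal period of 2.

2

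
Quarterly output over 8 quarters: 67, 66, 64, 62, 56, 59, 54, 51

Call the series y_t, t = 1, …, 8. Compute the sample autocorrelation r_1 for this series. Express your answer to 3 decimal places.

0.545

Mean ȳ = (67 + 66 + 64 + 62 + 56 + 59 + 54 + 51)/8 = 59.8750
Numerator Σ_{t=1}^{7}(y_t−ȳ)(y_{t+1}−ȳ) = 130.1094
Denominator Σ(y_t−ȳ)² = 238.8750
r_1 = 130.1094 / 238.8750 = 0.545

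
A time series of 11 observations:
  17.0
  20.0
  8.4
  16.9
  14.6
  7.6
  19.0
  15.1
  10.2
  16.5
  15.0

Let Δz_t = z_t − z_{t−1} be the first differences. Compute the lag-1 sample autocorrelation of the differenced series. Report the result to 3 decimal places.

-0.589

First differences Δz: 3.0, -11.6, 8.5, -2.3, -7.0, 11.4, -3.9, -4.9, 6.3, -1.5
Mean of differences = -0.2000
Numerator Σ(Δz_t−Δz̄)(Δz_{t+1}−Δz̄) = -283.0600
Denominator Σ(Δz_t−Δz̄)² = 480.8200
r_1(Δz) = -283.0600 / 480.8200 = -0.589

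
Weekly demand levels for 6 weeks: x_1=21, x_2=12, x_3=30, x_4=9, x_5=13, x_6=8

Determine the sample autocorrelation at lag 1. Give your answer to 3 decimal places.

-0.362

Mean x̄ = (21 + 12 + 30 + 9 + 13 + 8)/6 = 15.5000
Deviations from mean: 5.5000, -3.5000, 14.5000, -6.5000, -2.5000, -7.5000
Numerator Σ_{t=1}^{5}(x_t−x̄)(x_{t+1}−x̄) = -129.2500
Denominator Σ(x_t−x̄)² = 357.5000
r_1 = -129.2500 / 357.5000 = -0.362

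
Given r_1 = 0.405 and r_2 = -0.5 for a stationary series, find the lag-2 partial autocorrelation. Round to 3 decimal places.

φ_{22} = (r_2 − r_1²) / (1 − r_1²)
r_1² = (0.405)² = 0.164025
Numerator = -0.5 − 0.1640 = -0.6640; denominator = 1 − 0.1640 = 0.8360
φ_{22} = -0.6640 / 0.8360 = -0.794

-0.794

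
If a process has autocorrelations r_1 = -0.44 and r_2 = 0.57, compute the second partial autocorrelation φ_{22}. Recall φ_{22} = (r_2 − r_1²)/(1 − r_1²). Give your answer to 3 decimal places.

φ_{22} = (r_2 − r_1²) / (1 − r_1²)
r_1² = (-0.44)² = 0.1936
Numerator = 0.57 − 0.1936 = 0.3764; denominator = 1 − 0.1936 = 0.8064
φ_{22} = 0.3764 / 0.8064 = 0.467

0.467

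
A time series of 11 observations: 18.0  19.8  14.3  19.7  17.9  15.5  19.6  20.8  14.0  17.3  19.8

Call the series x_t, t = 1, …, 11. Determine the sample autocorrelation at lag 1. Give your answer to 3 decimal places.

-0.400

Mean x̄ = (18.0 + 19.8 + 14.3 + 19.7 + 17.9 + 15.5 + 19.6 + 20.8 + 14.0 + 17.3 + 19.8)/11 = 17.8818
Numerator Σ_{t=1}^{10}(x_t−x̄)(x_{t+1}−x̄) = -22.4303
Denominator Σ(x_t−x̄)² = 56.0564
r_1 = -22.4303 / 56.0564 = -0.400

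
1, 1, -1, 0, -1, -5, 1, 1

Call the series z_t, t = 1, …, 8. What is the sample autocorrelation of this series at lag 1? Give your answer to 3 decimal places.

-0.034

Mean z̄ = (1 + 1 − 1 + 0 − 1 − 5 + 1 + 1)/8 = -0.3750
Deviations from mean: 1.3750, 1.3750, -0.6250, 0.3750, -0.6250, -4.6250, 1.3750, 1.3750
Σ(z_t−z̄)(z_{t+1}−z̄) = (1.8906) + (-0.8594) + (-0.2344) + (-0.2344) + (2.8906) + (-6.3594) + (1.8906) = -1.0156
Denominator Σ(z_t−z̄)² = 29.8750
r_1 = -1.0156 / 29.8750 = -0.034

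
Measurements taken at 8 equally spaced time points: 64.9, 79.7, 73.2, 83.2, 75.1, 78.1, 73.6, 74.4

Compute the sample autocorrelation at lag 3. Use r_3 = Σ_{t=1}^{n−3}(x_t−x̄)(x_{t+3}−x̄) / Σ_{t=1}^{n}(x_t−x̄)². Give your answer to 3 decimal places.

Mean x̄ = (64.9 + 79.7 + 73.2 + 83.2 + 75.1 + 78.1 + 73.6 + 74.4)/8 = 75.2750
Numerator Σ_{t=1}^{5}(x_t−x̄)(x_{t+3}−x̄) = -101.9794
Denominator Σ(x_t−x̄)² = 205.9150
r_3 = -101.9794 / 205.9150 = -0.495

-0.495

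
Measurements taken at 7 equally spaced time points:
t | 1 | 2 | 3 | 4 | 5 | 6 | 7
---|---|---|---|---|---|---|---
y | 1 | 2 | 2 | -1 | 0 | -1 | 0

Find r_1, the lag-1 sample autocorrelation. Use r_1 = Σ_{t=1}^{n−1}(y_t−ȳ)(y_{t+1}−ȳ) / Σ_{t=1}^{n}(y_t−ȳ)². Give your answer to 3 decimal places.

0.305

Mean ȳ = (1 + 2 + 2 − 1 + 0 − 1 + 0)/7 = 0.4286
Σ(y_t−ȳ)(y_{t+1}−ȳ) = (0.8980) + (2.4694) + (-2.2449) + (0.6122) + (0.6122) + (0.6122) = 2.9592
Denominator Σ(y_t−ȳ)² = 9.7143
r_1 = 2.9592 / 9.7143 = 0.305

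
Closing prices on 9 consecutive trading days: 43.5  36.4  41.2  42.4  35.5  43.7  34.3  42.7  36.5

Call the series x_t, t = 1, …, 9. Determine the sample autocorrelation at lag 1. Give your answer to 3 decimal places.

Mean x̄ = (43.5 + 36.4 + 41.2 + 42.4 + 35.5 + 43.7 + 34.3 + 42.7 + 36.5)/9 = 39.5778
Numerator Σ_{t=1}^{8}(x_t−x̄)(x_{t+1}−x̄) = -89.2027
Denominator Σ(x_t−x̄)² = 116.7756
r_1 = -89.2027 / 116.7756 = -0.764

-0.764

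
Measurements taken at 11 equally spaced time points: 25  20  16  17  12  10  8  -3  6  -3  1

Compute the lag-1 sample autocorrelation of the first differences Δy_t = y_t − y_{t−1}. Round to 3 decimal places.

-0.727

First differences Δy: -5, -4, 1, -5, -2, -2, -11, 9, -9, 4
Mean of differences = -2.4000
Numerator Σ(Δy_t−Δȳ)(Δy_{t+1}−Δȳ) = -229.9600
Denominator Σ(Δy_t−Δȳ)² = 316.4000
r_1(Δy) = -229.9600 / 316.4000 = -0.727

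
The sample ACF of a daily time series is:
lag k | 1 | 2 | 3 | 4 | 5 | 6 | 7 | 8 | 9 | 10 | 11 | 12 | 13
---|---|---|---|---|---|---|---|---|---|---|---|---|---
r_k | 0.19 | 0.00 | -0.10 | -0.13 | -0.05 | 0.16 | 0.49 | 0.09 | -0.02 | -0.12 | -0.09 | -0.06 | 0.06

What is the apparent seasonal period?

The largest autocorrelation is r_7 = 0.49; the remaining lags stay at or below 0.19.
The dominant spike at lag 7 indicates a seasonal period of 7.

7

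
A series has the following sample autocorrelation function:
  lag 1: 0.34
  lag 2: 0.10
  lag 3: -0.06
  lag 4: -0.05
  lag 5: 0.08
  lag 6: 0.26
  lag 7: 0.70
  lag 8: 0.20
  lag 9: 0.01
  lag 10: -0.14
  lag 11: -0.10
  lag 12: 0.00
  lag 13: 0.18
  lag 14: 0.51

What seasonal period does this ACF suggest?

The largest autocorrelation is r_7 = 0.70, with a weaker echo at lag 14 (0.51); the remaining lags stay at or below 0.34. The elevated value at lag 1 (0.34), dropping to 0.10 at lag 2, reflects decaying short-term dependence rather than seasonality.
The dominant spike at lag 7 indicates a seasonal period of 7.

7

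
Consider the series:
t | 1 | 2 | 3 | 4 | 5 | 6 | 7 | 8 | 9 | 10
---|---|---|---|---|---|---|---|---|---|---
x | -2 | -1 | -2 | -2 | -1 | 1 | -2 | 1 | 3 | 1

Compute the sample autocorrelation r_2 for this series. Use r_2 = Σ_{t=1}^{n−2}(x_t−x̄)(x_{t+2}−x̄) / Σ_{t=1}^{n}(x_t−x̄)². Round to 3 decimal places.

0.059

Mean x̄ = (-2 − 1 − 2 − 2 − 1 + 1 − 2 + 1 + 3 + 1)/10 = -0.4000
Numerator Σ_{t=1}^{8}(x_t−x̄)(x_{t+2}−x̄) = 1.6800
Denominator Σ(x_t−x̄)² = 28.4000
r_2 = 1.6800 / 28.4000 = 0.059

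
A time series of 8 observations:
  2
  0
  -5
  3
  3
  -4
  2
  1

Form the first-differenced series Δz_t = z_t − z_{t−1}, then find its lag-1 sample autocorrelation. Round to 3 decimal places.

First differences Δz: -2, -5, 8, 0, -7, 6, -1
Mean of differences = -0.1429
Numerator Σ(Δz_t−Δz̄)(Δz_{t+1}−Δz̄) = -77.7347
Denominator Σ(Δz_t−Δz̄)² = 178.8571
r_1(Δz) = -77.7347 / 178.8571 = -0.435

-0.435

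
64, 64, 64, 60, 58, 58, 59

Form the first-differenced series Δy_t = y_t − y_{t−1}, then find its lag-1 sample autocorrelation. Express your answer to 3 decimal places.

First differences Δy: 0, 0, -4, -2, 0, 1
Mean of differences = -0.8333
Numerator Σ(Δy_t−Δȳ)(Δy_{t+1}−Δȳ) = 2.3056
Denominator Σ(Δy_t−Δȳ)² = 16.8333
r_1(Δy) = 2.3056 / 16.8333 = 0.137

0.137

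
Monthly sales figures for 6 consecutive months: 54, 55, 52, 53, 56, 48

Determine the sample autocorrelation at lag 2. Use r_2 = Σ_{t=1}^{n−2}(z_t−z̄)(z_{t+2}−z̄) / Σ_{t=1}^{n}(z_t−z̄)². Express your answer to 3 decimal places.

Mean z̄ = (54 + 55 + 52 + 53 + 56 + 48)/6 = 53.0000
Deviations from mean: 1.0000, 2.0000, -1.0000, 0.0000, 3.0000, -5.0000
Numerator Σ_{t=1}^{4}(z_t−z̄)(z_{t+2}−z̄) = -4.0000
Denominator Σ(z_t−z̄)² = 40.0000
r_2 = -4.0000 / 40.0000 = -0.100

-0.100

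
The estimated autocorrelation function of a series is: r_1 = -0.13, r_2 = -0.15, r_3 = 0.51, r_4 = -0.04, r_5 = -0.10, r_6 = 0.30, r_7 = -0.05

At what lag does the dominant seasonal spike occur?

The largest autocorrelation is r_3 = 0.51, with a weaker echo at lag 6 (0.30); the remaining lags stay at or below -0.04.
The dominant spike at lag 3 indicates a seasonal period of 3.

3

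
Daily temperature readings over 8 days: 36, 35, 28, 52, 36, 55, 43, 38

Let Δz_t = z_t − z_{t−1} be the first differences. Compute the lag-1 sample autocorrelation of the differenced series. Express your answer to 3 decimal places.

First differences Δz: -1, -7, 24, -16, 19, -12, -5
Mean of differences = 0.2857
Numerator Σ(Δz_t−Δz̄)(Δz_{t+1}−Δz̄) = -1019.3673
Denominator Σ(Δz_t−Δz̄)² = 1411.4286
r_1(Δz) = -1019.3673 / 1411.4286 = -0.722

-0.722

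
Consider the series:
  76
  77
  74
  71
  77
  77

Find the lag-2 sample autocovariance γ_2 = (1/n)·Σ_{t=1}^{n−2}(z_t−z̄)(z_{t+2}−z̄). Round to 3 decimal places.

Mean z̄ = (76 + 77 + 74 + 71 + 77 + 77)/6 = 75.3333
Deviations: 0.6667, 1.6667, -1.3333, -4.3333, 1.6667, 1.6667
Σ_{t=1}^{4}(z_t−z̄)(z_{t+2}−z̄) = -17.5556
γ_2 = -17.5556 / 6 = -2.926

-2.926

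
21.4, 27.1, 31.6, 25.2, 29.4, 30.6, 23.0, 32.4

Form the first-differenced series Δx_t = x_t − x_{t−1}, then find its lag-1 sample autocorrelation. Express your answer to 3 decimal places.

First differences Δx: 5.7, 4.5, -6.4, 4.2, 1.2, -7.6, 9.4
Mean of differences = 1.5714
Numerator Σ(Δx_t−Δx̄)(Δx_{t+1}−Δx̄) = -101.5765
Denominator Σ(Δx_t−Δx̄)² = 241.6143
r_1(Δx) = -101.5765 / 241.6143 = -0.420

-0.420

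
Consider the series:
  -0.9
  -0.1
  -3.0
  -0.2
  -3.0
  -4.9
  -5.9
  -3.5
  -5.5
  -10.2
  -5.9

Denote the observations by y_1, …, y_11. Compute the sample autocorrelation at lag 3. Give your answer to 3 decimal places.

Mean ȳ = (-0.9 − 0.1 − 3.0 − 0.2 − 3.0 − 4.9 − 5.9 − 3.5 − 5.5 − 10.2 − 5.9)/11 = -3.9182
Numerator Σ_{t=1}^{8}(y_t−ȳ)(y_{t+3}−ȳ) = 20.0154
Denominator Σ(y_t−ȳ)² = 90.1564
r_3 = 20.0154 / 90.1564 = 0.222

0.222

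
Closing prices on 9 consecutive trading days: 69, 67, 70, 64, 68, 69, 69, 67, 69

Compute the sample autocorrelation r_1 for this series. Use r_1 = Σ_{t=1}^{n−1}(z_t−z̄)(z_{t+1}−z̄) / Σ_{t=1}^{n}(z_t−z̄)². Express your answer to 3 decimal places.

Mean z̄ = (69 + 67 + 70 + 64 + 68 + 69 + 69 + 67 + 69)/9 = 68.0000
Numerator Σ_{t=1}^{8}(z_t−z̄)(z_{t+1}−z̄) = -12.0000
Denominator Σ(z_t−z̄)² = 26.0000
r_1 = -12.0000 / 26.0000 = -0.462

-0.462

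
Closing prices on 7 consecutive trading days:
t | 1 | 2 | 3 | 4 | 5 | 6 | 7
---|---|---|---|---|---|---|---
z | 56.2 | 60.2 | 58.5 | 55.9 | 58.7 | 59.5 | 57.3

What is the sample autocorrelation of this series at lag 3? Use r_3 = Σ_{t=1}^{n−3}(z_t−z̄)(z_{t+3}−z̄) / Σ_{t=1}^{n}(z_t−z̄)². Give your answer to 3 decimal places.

Mean z̄ = (56.2 + 60.2 + 58.5 + 55.9 + 58.7 + 59.5 + 57.3)/7 = 58.0429
Deviations from mean: -1.8429, 2.1571, 0.4571, -2.1429, 0.6571, 1.4571, -0.7429
Numerator Σ_{t=1}^{4}(z_t−z̄)(z_{t+3}−z̄) = 7.6245
Denominator Σ(z_t−z̄)² = 15.9571
r_3 = 7.6245 / 15.9571 = 0.478

0.478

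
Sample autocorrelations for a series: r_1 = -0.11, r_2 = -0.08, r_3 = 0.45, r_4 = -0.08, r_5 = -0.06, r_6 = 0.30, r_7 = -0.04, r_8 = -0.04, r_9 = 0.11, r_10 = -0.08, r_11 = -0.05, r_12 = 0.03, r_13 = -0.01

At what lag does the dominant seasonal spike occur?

The largest autocorrelation is r_3 = 0.45, with a weaker echo at lag 6 (0.30); the remaining lags stay at or below 0.11.
The dominant spike at lag 3 indicates a seasonal period of 3.

3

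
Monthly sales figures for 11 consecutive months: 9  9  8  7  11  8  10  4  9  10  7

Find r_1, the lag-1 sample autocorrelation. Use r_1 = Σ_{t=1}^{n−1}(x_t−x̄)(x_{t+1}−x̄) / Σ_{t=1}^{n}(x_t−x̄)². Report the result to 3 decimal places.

-0.427

Mean x̄ = (9 + 9 + 8 + 7 + 11 + 8 + 10 + 4 + 9 + 10 + 7)/11 = 8.3636
Numerator Σ_{t=1}^{10}(x_t−x̄)(x_{t+1}−x̄) = -15.5868
Denominator Σ(x_t−x̄)² = 36.5455
r_1 = -15.5868 / 36.5455 = -0.427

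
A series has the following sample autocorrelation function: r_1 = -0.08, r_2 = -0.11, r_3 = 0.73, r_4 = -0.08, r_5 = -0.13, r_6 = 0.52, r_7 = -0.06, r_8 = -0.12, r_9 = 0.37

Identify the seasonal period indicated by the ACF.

The largest autocorrelation is r_3 = 0.73, with weaker echoes at lags 6 (0.52) and 9 (0.37); the remaining lags stay at or below -0.06.
The dominant spike at lag 3 indicates a seasonal period of 3.

3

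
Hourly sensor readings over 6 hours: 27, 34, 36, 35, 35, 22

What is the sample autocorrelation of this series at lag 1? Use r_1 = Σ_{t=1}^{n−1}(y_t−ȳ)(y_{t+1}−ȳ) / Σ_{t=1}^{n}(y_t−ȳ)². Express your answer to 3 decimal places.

-0.033

Mean ȳ = (27 + 34 + 36 + 35 + 35 + 22)/6 = 31.5000
Deviations from mean: -4.5000, 2.5000, 4.5000, 3.5000, 3.5000, -9.5000
Σ(y_t−ȳ)(y_{t+1}−ȳ) = (-11.2500) + (11.2500) + (15.7500) + (12.2500) + (-33.2500) = -5.2500
Denominator Σ(y_t−ȳ)² = 161.5000
r_1 = -5.2500 / 161.5000 = -0.033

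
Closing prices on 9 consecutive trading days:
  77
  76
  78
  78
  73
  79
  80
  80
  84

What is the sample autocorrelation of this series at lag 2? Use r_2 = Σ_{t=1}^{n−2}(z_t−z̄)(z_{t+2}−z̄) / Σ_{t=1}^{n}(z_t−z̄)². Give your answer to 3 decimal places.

Mean z̄ = (77 + 76 + 78 + 78 + 73 + 79 + 80 + 80 + 84)/9 = 78.3333
Σ(z_t−z̄)(z_{t+2}−z̄) = (0.4444) + (0.7778) + (1.7778) + (-0.2222) + (-8.8889) + (1.1111) + (9.4444) = 4.4444
Denominator Σ(z_t−z̄)² = 74.0000
r_2 = 4.4444 / 74.0000 = 0.060

0.060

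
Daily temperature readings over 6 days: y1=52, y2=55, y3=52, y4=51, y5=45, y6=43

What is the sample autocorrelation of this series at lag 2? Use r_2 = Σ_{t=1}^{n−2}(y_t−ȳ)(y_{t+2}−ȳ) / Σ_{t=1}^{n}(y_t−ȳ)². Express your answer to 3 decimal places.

-0.067

Mean ȳ = (52 + 55 + 52 + 51 + 45 + 43)/6 = 49.6667
Deviations from mean: 2.3333, 5.3333, 2.3333, 1.3333, -4.6667, -6.6667
Numerator Σ_{t=1}^{4}(y_t−ȳ)(y_{t+2}−ȳ) = -7.2222
Denominator Σ(y_t−ȳ)² = 107.3333
r_2 = -7.2222 / 107.3333 = -0.067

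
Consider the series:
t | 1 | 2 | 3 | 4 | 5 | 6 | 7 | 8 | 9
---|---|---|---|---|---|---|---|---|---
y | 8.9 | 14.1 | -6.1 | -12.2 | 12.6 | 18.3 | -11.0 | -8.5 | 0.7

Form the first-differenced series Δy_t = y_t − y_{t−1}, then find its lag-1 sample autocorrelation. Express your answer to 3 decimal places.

-0.113

First differences Δy: 5.2, -20.2, -6.1, 24.8, 5.7, -29.3, 2.5, 9.2
Mean of differences = -1.0250
Numerator Σ(Δy_t−Δȳ)(Δy_{t+1}−Δȳ) = -233.2156
Denominator Σ(Δy_t−Δȳ)² = 2060.7950
r_1(Δy) = -233.2156 / 2060.7950 = -0.113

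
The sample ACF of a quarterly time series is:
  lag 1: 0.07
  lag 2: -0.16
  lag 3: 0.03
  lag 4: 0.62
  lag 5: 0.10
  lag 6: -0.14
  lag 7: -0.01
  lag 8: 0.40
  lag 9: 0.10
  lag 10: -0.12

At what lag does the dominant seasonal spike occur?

The largest autocorrelation is r_4 = 0.62, with a weaker echo at lag 8 (0.40); the remaining lags stay at or below 0.10.
The dominant spike at lag 4 indicates a seasonal period of 4.

4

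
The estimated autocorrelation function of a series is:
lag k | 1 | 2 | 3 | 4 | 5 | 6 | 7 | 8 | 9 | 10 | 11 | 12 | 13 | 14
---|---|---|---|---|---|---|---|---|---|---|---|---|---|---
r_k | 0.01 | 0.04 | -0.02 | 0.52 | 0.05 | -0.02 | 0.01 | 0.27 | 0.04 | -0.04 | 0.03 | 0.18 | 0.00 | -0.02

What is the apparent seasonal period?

4

The largest autocorrelation is r_4 = 0.52, with weaker echoes at lags 8 (0.27) and 12 (0.18); the remaining lags stay at or below 0.05.
The dominant spike at lag 4 indicates a seasonal period of 4.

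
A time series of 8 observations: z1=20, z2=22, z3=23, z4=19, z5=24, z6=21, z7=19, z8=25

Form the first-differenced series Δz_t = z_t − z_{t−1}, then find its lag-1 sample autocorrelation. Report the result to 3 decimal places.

First differences Δz: 2, 1, -4, 5, -3, -2, 6
Mean of differences = 0.7143
Numerator Σ(Δz_t−Δz̄)(Δz_{t+1}−Δz̄) = -41.3673
Denominator Σ(Δz_t−Δz̄)² = 91.4286
r_1(Δz) = -41.3673 / 91.4286 = -0.452

-0.452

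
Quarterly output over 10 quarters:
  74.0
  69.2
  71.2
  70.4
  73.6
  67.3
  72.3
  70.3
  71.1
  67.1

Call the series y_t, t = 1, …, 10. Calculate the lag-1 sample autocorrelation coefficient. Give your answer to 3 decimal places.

-0.493

Mean ȳ = (74.0 + 69.2 + 71.2 + 70.4 + 73.6 + 67.3 + 72.3 + 70.3 + 71.1 + 67.1)/10 = 70.6500
Numerator Σ_{t=1}^{9}(y_t−ȳ)(y_{t+1}−ȳ) = -24.2725
Denominator Σ(y_t−ȳ)² = 49.2650
r_1 = -24.2725 / 49.2650 = -0.493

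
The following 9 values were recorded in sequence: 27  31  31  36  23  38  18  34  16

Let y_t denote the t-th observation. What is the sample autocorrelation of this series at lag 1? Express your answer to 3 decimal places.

Mean ȳ = (27 + 31 + 31 + 36 + 23 + 38 + 18 + 34 + 16)/9 = 28.2222
Numerator Σ_{t=1}^{8}(y_t−ȳ)(y_{t+1}−ȳ) = -295.3827
Denominator Σ(y_t−ȳ)² = 487.5556
r_1 = -295.3827 / 487.5556 = -0.606

-0.606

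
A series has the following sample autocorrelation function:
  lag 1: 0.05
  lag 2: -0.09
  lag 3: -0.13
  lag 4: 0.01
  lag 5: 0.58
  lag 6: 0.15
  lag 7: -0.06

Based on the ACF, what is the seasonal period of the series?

5

The largest autocorrelation is r_5 = 0.58; the remaining lags stay at or below 0.15.
The dominant spike at lag 5 indicates a seasonal period of 5.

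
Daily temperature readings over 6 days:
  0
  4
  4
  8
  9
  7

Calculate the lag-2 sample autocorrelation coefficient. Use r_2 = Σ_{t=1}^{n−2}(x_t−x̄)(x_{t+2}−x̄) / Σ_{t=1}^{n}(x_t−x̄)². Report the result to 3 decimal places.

Mean x̄ = (0 + 4 + 4 + 8 + 9 + 7)/6 = 5.3333
Numerator Σ_{t=1}^{4}(x_t−x̄)(x_{t+2}−x̄) = 3.1111
Denominator Σ(x_t−x̄)² = 55.3333
r_2 = 3.1111 / 55.3333 = 0.056

0.056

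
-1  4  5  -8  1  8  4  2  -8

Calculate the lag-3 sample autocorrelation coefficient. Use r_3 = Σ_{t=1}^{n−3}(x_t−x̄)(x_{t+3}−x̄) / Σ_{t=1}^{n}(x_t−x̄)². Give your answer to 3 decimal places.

-0.179

Mean x̄ = (-1 + 4 + 5 − 8 + 1 + 8 + 4 + 2 − 8)/9 = 0.7778
Σ(x_t−x̄)(x_{t+3}−x̄) = (15.6049) + (0.7160) + (30.4938) + (-28.2840) + (0.2716) + (-63.3951) = -44.5926
Denominator Σ(x_t−x̄)² = 249.5556
r_3 = -44.5926 / 249.5556 = -0.179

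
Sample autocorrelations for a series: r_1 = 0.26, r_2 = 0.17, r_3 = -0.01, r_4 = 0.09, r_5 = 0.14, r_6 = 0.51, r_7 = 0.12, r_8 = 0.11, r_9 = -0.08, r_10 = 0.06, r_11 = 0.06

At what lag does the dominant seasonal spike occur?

The largest autocorrelation is r_6 = 0.51; the remaining lags stay at or below 0.26. The elevated value at lag 1 (0.26), dropping to 0.17 at lag 2, reflects decaying short-term dependence rather than seasonality.
The dominant spike at lag 6 indicates a seasonal period of 6.

6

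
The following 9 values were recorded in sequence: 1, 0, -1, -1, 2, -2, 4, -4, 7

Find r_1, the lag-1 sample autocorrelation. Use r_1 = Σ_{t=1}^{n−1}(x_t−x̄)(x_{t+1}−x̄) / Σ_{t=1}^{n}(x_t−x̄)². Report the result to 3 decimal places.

Mean x̄ = (1 + 0 − 1 − 1 + 2 − 2 + 4 − 4 + 7)/9 = 0.6667
Numerator Σ_{t=1}^{8}(x_t−x̄)(x_{t+1}−x̄) = -56.1111
Denominator Σ(x_t−x̄)² = 88.0000
r_1 = -56.1111 / 88.0000 = -0.638

-0.638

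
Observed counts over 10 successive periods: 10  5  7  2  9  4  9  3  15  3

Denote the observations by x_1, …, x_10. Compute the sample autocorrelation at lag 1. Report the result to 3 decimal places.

-0.671

Mean x̄ = (10 + 5 + 7 + 2 + 9 + 4 + 9 + 3 + 15 + 3)/10 = 6.7000
Numerator Σ_{t=1}^{9}(x_t−x̄)(x_{t+1}−x̄) = -100.6900
Denominator Σ(x_t−x̄)² = 150.1000
r_1 = -100.6900 / 150.1000 = -0.671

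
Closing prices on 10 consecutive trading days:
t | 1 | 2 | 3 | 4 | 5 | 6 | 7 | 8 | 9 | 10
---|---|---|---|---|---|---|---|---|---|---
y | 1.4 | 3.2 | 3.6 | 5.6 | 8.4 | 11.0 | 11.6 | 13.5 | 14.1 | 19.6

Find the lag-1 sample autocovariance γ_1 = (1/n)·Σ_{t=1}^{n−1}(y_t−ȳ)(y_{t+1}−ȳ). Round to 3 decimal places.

Mean ȳ = (1.4 + 3.2 + 3.6 + 5.6 + 8.4 + 11.0 + 11.6 + 13.5 + 14.1 + 19.6)/10 = 9.2000
Σ_{t=1}^{9}(y_t−ȳ)(y_{t+1}−ȳ) = 188.6700
γ_1 = 188.6700 / 10 = 18.867

18.867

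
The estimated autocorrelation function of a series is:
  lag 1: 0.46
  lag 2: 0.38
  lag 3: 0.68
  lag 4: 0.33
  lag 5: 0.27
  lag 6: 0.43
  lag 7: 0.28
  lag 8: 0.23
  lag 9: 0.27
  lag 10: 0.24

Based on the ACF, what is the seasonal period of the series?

3

The largest autocorrelation is r_3 = 0.68; the remaining lags stay at or below 0.46. The elevated value at lag 1 (0.46), dropping to 0.38 at lag 2, reflects decaying short-term dependence rather than seasonality.
The dominant spike at lag 3 indicates a seasonal period of 3.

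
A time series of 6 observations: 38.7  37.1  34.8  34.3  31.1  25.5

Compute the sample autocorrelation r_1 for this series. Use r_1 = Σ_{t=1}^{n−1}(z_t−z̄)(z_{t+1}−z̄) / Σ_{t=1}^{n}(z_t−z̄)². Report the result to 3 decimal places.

Mean z̄ = (38.7 + 37.1 + 34.8 + 34.3 + 31.1 + 25.5)/6 = 33.5833
Deviations from mean: 5.1167, 3.5167, 1.2167, 0.7167, -2.4833, -8.0833
Σ(z_t−z̄)(z_{t+1}−z̄) = (17.9936) + (4.2786) + (0.8719) + (-1.7797) + (20.0736) = 41.4381
Denominator Σ(z_t−z̄)² = 112.0483
r_1 = 41.4381 / 112.0483 = 0.370

0.370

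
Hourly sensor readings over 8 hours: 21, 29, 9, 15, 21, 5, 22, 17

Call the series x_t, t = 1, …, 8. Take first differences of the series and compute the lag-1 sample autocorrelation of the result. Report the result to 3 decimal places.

-0.635

First differences Δx: 8, -20, 6, 6, -16, 17, -5
Mean of differences = -0.5714
Numerator Σ(Δx_t−Δx̄)(Δx_{t+1}−Δx̄) = -701.3265
Denominator Σ(Δx_t−Δx̄)² = 1103.7143
r_1(Δx) = -701.3265 / 1103.7143 = -0.635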